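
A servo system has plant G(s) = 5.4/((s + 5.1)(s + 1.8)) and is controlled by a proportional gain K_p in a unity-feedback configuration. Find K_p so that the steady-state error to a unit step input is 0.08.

K_p = 19.6

Steady-state error for a unit step on this type-0 loop is 1/(1 + K_p·G(0)).
G(0) = 0.5882. Require 1/(1 + K_p·0.5882) = 0.08, so 1 + 0.5882·K_p = 12.5.
K_p = (12.5 − 1)/0.5882 = 19.6.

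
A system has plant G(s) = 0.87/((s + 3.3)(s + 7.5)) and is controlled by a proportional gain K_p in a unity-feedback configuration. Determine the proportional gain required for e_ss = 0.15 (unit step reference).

For a type-0 loop with proportional control, e_ss = 1/(1 + K_p·G(0)).
G(0) = 0.03515. Require 1/(1 + K_p·0.03515) = 0.15, so 1 + 0.03515·K_p = 6.667.
K_p = (6.667 − 1)/0.03515 = 161.

K_p = 161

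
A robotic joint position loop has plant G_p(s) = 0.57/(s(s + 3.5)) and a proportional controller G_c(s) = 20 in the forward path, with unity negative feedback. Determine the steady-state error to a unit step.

0

The open loop G_c(s)G_p(s) has a pole at the origin (type 1), so the static position error constant is infinite and e_ss = 1/(1+∞) = 0.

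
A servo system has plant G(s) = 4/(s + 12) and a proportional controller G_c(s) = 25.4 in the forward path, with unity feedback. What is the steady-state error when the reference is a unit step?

0.106

The loop is type 0. Static position error constant K_pos = G_c(0)·G(0) = 25.4·0.3333 = 8.467.
Steady-state error to a unit step: e_ss = 1/(1+K_pos) = 1/9.467 = 0.106.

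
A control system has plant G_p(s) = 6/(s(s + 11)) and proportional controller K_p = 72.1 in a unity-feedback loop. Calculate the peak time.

T_p = 0.157 s

From 1 + K_pG_p(s) = 0: s² + 11s + 432.6 = 0 ⇒ ω_n = 20.8, ζ = 0.2644.
Damped frequency ω_d = ω_n√(1−ζ²) = 20.06 rad/s, so peak time T_p = π/ω_d = 0.157 s.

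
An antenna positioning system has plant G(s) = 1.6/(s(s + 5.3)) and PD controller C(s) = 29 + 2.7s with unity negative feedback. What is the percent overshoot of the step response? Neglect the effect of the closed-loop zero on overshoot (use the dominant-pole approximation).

4.36%

Forward path: (29 + 2.7s)·1.6/(s(s+5.3)). The closed-loop characteristic equation is s² + (5.3 + 1.6·2.7)s + 1.6·29 = 0.
That is s² + 9.62s + 46.4 = 0, so ω_n = 6.812 rad/s and ζ = 9.62/(2·6.812) = 0.7061.
%OS = 100·exp(−πζ/√(1−ζ²)) = 4.36%.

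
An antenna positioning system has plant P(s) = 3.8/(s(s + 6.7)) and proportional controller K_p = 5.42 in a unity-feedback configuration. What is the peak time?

From 1 + K_pP(s) = 0: s² + 6.7s + 20.6 = 0 ⇒ ω_n = 4.538, ζ = 0.7382.
Damped frequency ω_d = ω_n√(1−ζ²) = 3.062 rad/s, so peak time T_p = π/ω_d = 1.03 s.

T_p = 1.03 s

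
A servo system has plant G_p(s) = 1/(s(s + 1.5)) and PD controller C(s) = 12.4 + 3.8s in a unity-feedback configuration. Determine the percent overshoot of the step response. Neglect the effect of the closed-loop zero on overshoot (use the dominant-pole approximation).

2.76%

Forward path: (12.4 + 3.8s)·1/(s(s+1.5)). The closed-loop characteristic equation is s² + (1.5 + 1·3.8)s + 1·12.4 = 0.
That is s² + 5.3s + 12.4 = 0, so ω_n = 3.521 rad/s and ζ = 5.3/(2·3.521) = 0.7525.
%OS = 100·exp(−πζ/√(1−ζ²)) = 2.76%.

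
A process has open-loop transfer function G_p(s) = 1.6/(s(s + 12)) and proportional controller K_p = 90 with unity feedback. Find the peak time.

Closed-loop characteristic equation: s² + 12s + 144 = 0, so ω_n = 12 rad/s and ζ = 12/(2·12) = 0.5.
Damped frequency ω_d = ω_n√(1−ζ²) = 10.39 rad/s, so peak time T_p = π/ω_d = 0.302 s.

T_p = 0.302 s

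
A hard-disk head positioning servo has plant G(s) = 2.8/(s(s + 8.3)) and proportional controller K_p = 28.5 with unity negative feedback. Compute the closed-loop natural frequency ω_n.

1 + K_p·G(s) = 0 gives s² + 8.3s + 79.8 = 0.
Matching s² + 2ζω_n s + ω_n²: ω_n = √79.8 = 8.933 rad/s and 2ζω_n = 8.3, so ζ = 8.3/(2·8.933) = 0.465.

ω_n = 8.93 rad/s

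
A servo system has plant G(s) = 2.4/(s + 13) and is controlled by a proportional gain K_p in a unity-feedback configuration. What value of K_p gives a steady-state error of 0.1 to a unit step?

K_p = 48.8

The loop is type 0, so e_ss(step) = 1/(1 + K_pos) with K_pos = K_p·G(0).
G(0) = 0.1846. Require 1/(1 + K_p·0.1846) = 0.1, so 1 + 0.1846·K_p = 10.
K_p = (10 − 1)/0.1846 = 48.8.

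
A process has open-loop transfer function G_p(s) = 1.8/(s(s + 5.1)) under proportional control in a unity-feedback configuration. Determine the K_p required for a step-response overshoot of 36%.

K_p = 37.8

From %OS = 100·exp(−πζ/√(1−ζ²)) = 36%, ζ = −ln(0.36)/√(π²+ln²(0.36)) = 0.3093.
Characteristic equation s² + 5.1s + 1.8K_p = 0 gives ζ = 5.1/(2√(1.8K_p)).
Setting ζ = 0.3093: √(1.8K_p) = 5.1/(2·0.3093) = 8.246, so K_p = 67.99/1.8 = 37.8.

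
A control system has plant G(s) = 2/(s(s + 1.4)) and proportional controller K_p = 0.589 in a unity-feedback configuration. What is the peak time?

T_p = 3.79 s

From 1 + K_pG(s) = 0: s² + 1.4s + 1.178 = 0 ⇒ ω_n = 1.085, ζ = 0.6449.
Damped frequency ω_d = ω_n√(1−ζ²) = 0.8295 rad/s, so peak time T_p = π/ω_d = 3.79 s.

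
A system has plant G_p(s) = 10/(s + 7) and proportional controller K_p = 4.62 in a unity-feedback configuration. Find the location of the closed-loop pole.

Closed-loop transfer function: T(s) = K_p·G_p(s)/(1 + K_p·G_p(s)) = 46.2/(s + 7 + 46.2) = 46.2/(s + 53.2).
The closed-loop pole is at s = −53.2.

s = -53.2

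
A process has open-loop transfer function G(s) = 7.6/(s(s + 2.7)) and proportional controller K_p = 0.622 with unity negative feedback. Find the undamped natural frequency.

With unity feedback the closed-loop characteristic equation is s² + 2.7s + 0.622·7.6 = s² + 2.7s + 4.727 = 0.
Matching s² + 2ζω_n s + ω_n²: ω_n = √4.727 = 2.174 rad/s and 2ζω_n = 2.7, so ζ = 2.7/(2·2.174) = 0.621.

ω_n = 2.17 rad/s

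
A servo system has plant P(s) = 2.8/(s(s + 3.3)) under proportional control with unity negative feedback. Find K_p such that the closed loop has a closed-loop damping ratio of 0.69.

Closed-loop characteristic equation: s² + 3.3s + K_p·2.8 = 0.
So ω_n = √(2.8K_p) and 2ζω_n = 3.3, giving ζ = 3.3/(2√(2.8K_p)).
Setting ζ = 0.69: √(2.8K_p) = 3.3/(2·0.69) = 2.391, so K_p = 5.718/2.8 = 2.04.

K_p = 2.04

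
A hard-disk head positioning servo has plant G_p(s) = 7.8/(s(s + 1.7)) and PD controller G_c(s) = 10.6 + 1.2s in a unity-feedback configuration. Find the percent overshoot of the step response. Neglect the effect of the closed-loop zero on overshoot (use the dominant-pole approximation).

Forward path: (10.6 + 1.2s)·7.8/(s(s+1.7)). The closed-loop characteristic equation is s² + (1.7 + 7.8·1.2)s + 7.8·10.6 = 0.
That is s² + 11.06s + 82.68 = 0, so ω_n = 9.093 rad/s and ζ = 11.06/(2·9.093) = 0.6082.
%OS = 100·exp(−πζ/√(1−ζ²)) = 9.01%.

9.01%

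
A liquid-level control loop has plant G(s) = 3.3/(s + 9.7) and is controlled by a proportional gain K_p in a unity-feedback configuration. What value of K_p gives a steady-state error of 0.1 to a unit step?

K_p = 26.5

Steady-state error for a unit step on this type-0 loop is 1/(1 + K_p·G(0)).
G(0) = 0.3402. Require 1/(1 + K_p·0.3402) = 0.1, so 1 + 0.3402·K_p = 10.
K_p = (10 − 1)/0.3402 = 26.5.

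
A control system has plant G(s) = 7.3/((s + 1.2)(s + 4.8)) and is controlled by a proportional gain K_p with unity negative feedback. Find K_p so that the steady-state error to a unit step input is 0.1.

The loop is type 0, so e_ss(step) = 1/(1 + K_pos) with K_pos = K_p·G(0).
G(0) = 1.267. Require 1/(1 + K_p·1.267) = 0.1, so 1 + 1.267·K_p = 10.
K_p = (10 − 1)/1.267 = 7.1.

K_p = 7.1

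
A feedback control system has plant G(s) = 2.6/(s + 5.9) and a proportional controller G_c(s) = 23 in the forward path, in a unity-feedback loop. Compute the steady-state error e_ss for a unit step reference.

The loop is type 0. Static position error constant K_pos = G_c(0)·G(0) = 23·0.4407 = 10.14.
Steady-state error to a unit step: e_ss = 1/(1+K_pos) = 1/11.14 = 0.0898.

0.0898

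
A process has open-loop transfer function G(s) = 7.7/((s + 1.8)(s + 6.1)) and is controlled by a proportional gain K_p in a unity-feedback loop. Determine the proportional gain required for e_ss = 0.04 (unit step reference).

For a type-0 loop with proportional control, e_ss = 1/(1 + K_p·G(0)).
G(0) = 0.7013. Require 1/(1 + K_p·0.7013) = 0.04, so 1 + 0.7013·K_p = 25.
K_p = (25 − 1)/0.7013 = 34.2.

K_p = 34.2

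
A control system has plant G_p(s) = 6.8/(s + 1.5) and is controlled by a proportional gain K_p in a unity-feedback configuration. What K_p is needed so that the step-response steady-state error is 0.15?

For a type-0 loop with proportional control, e_ss = 1/(1 + K_p·G_p(0)).
G_p(0) = 4.533. Require 1/(1 + K_p·4.533) = 0.15, so 1 + 4.533·K_p = 6.667.
K_p = (6.667 − 1)/4.533 = 1.25.

K_p = 1.25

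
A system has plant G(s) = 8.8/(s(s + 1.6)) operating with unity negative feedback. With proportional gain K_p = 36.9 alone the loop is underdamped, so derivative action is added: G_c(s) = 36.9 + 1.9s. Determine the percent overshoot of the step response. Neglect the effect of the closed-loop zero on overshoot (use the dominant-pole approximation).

15.7%

Forward path: (36.9 + 1.9s)·8.8/(s(s+1.6)). The closed-loop characteristic equation is s² + (1.6 + 8.8·1.9)s + 8.8·36.9 = 0.
That is s² + 18.32s + 324.7 = 0, so ω_n = 18.02 rad/s and ζ = 18.32/(2·18.02) = 0.5083.
%OS = 100·exp(−πζ/√(1−ζ²)) = 15.7%.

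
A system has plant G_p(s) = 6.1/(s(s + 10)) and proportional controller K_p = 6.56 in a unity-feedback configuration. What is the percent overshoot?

1.74%

Closed-loop characteristic equation: s² + 10s + 40.02 = 0, so ω_n = 6.326 rad/s and ζ = 10/(2·6.326) = 0.7904.
%OS = 100·exp(−πζ/√(1−ζ²)) = 100·exp(−π·0.7904/√0.3752) = 1.74%.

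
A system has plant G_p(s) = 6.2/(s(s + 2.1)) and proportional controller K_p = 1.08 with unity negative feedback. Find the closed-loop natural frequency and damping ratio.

The closed-loop denominator is s(s+2.1) + 1.08·6.2 = s² + 2.1s + 6.696.
Matching s² + 2ζω_n s + ω_n²: ω_n = √6.696 = 2.588 rad/s and 2ζω_n = 2.1, so ζ = 2.1/(2·2.588) = 0.406.

ω_n = 2.59 rad/s, ζ = 0.406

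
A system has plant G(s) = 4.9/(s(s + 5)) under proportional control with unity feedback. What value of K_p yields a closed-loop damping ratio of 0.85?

K_p = 1.77

Closed-loop characteristic equation: s² + 5s + K_p·4.9 = 0.
So ω_n = √(4.9K_p) and 2ζω_n = 5, giving ζ = 5/(2√(4.9K_p)).
Setting ζ = 0.85: √(4.9K_p) = 5/(2·0.85) = 2.941, so K_p = 8.651/4.9 = 1.77.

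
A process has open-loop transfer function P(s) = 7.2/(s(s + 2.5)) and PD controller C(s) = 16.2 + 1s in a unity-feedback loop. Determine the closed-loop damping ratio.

ζ = 0.449

Forward path: (16.2 + 1s)·7.2/(s(s+2.5)). The closed-loop characteristic equation is s² + (2.5 + 7.2·1)s + 7.2·16.2 = 0.
That is s² + 9.7s + 116.6 = 0, so ω_n = 10.8 rad/s and ζ = 9.7/(2·10.8) = 0.4491.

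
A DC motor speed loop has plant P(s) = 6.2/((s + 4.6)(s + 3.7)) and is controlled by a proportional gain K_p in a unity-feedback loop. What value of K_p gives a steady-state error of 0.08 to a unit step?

K_p = 31.6

The loop is type 0, so e_ss(step) = 1/(1 + K_pos) with K_pos = K_p·P(0).
P(0) = 0.3643. Require 1/(1 + K_p·0.3643) = 0.08, so 1 + 0.3643·K_p = 12.5.
K_p = (12.5 − 1)/0.3643 = 31.6.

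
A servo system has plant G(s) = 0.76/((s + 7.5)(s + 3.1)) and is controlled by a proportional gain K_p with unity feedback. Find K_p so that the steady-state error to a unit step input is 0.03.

K_p = 989

The loop is type 0, so e_ss(step) = 1/(1 + K_pos) with K_pos = K_p·G(0).
G(0) = 0.03269. Require 1/(1 + K_p·0.03269) = 0.03, so 1 + 0.03269·K_p = 33.33.
K_p = (33.33 − 1)/0.03269 = 989.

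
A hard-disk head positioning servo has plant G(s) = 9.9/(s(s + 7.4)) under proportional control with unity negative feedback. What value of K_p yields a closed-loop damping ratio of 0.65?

K_p = 3.27

Closed-loop characteristic equation: s² + 7.4s + K_p·9.9 = 0.
So ω_n = √(9.9K_p) and 2ζω_n = 7.4, giving ζ = 7.4/(2√(9.9K_p)).
Setting ζ = 0.65: √(9.9K_p) = 7.4/(2·0.65) = 5.692, so K_p = 32.4/9.9 = 3.27.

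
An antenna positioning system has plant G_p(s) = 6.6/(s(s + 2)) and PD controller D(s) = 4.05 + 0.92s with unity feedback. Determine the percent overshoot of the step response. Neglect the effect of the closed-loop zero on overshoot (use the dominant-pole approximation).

1.98%

Forward path: (4.05 + 0.92s)·6.6/(s(s+2)). The closed-loop characteristic equation is s² + (2 + 6.6·0.92)s + 6.6·4.05 = 0.
That is s² + 8.072s + 26.73 = 0, so ω_n = 5.17 rad/s and ζ = 8.072/(2·5.17) = 0.7806.
%OS = 100·exp(−πζ/√(1−ζ²)) = 1.98%.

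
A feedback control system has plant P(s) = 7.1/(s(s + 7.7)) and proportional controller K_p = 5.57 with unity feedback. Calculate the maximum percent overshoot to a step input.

Closed-loop characteristic equation: s² + 7.7s + 39.55 = 0, so ω_n = 6.289 rad/s and ζ = 7.7/(2·6.289) = 0.6122.
%OS = 100·exp(−πζ/√(1−ζ²)) = 100·exp(−π·0.6122/√0.6252) = 8.78%.

8.78%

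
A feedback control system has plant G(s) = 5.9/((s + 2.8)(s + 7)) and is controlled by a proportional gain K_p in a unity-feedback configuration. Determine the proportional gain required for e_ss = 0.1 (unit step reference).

The loop is type 0, so e_ss(step) = 1/(1 + K_pos) with K_pos = K_p·G(0).
G(0) = 0.301. Require 1/(1 + K_p·0.301) = 0.1, so 1 + 0.301·K_p = 10.
K_p = (10 − 1)/0.301 = 29.9.

K_p = 29.9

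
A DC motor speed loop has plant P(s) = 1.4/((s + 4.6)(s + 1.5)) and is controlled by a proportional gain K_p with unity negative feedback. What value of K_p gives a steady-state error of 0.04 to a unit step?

K_p = 118

Steady-state error for a unit step on this type-0 loop is 1/(1 + K_p·P(0)).
P(0) = 0.2029. Require 1/(1 + K_p·0.2029) = 0.04, so 1 + 0.2029·K_p = 25.
K_p = (25 − 1)/0.2029 = 118.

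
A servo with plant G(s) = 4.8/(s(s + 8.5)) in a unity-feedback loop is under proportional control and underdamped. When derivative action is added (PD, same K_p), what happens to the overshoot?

decrease

The derivative term adds K·K_d to the s-coefficient of the characteristic equation, raising 2ζω_n while ω_n is unchanged; ζ increases, so overshoot decreases.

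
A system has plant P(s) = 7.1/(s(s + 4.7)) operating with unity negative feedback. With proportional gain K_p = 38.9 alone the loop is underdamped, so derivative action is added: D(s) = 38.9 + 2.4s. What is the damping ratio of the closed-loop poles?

ζ = 0.654

Forward path: (38.9 + 2.4s)·7.1/(s(s+4.7)). The closed-loop characteristic equation is s² + (4.7 + 7.1·2.4)s + 7.1·38.9 = 0.
That is s² + 21.74s + 276.2 = 0, so ω_n = 16.62 rad/s and ζ = 21.74/(2·16.62) = 0.6541.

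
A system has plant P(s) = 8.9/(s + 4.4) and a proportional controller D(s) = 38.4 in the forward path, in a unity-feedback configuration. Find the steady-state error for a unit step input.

The loop is type 0. Static position error constant K_pos = D(0)·P(0) = 38.4·2.023 = 77.67.
Steady-state error to a unit step: e_ss = 1/(1+K_pos) = 1/78.67 = 0.0127.

0.0127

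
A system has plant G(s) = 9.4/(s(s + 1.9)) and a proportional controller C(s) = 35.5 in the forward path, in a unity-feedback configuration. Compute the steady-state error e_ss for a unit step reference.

0

The open loop C(s)G(s) has a pole at the origin (type 1), so the static position error constant is infinite and e_ss = 1/(1+∞) = 0.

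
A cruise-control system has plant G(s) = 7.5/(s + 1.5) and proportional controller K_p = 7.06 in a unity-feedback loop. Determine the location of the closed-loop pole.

s = -54.45

Closed-loop transfer function: T(s) = K_p·G(s)/(1 + K_p·G(s)) = 52.95/(s + 1.5 + 52.95) = 52.95/(s + 54.45).
The closed-loop pole is at s = −54.45.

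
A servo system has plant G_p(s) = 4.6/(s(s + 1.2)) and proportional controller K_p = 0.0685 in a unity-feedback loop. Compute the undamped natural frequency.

1 + K_p·G_p(s) = 0 gives s² + 1.2s + 0.3151 = 0.
So ω_n² = 0.3151 ⇒ ω_n = 0.5613 rad/s, and ζ = 1.2/(2ω_n) = 1.07.

ω_n = 0.561 rad/s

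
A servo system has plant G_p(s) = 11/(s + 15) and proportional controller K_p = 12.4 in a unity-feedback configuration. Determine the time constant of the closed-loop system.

τ = 0.00661 s

Closed-loop transfer function: T(s) = K_p·G_p(s)/(1 + K_p·G_p(s)) = 136.4/(s + 15 + 136.4) = 136.4/(s + 151.4).
Time constant τ = 1/151.4 = 0.00661 s.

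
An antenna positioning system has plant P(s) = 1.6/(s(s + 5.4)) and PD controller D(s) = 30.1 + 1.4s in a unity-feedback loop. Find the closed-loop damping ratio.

Forward path: (30.1 + 1.4s)·1.6/(s(s+5.4)). The closed-loop characteristic equation is s² + (5.4 + 1.6·1.4)s + 1.6·30.1 = 0.
That is s² + 7.64s + 48.16 = 0, so ω_n = 6.94 rad/s and ζ = 7.64/(2·6.94) = 0.5505.

ζ = 0.55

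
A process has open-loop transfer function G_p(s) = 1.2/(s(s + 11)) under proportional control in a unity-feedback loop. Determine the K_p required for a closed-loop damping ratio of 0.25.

K_p = 403

Closed-loop characteristic equation: s² + 11s + K_p·1.2 = 0.
So ω_n = √(1.2K_p) and 2ζω_n = 11, giving ζ = 11/(2√(1.2K_p)).
Setting ζ = 0.25: √(1.2K_p) = 11/(2·0.25) = 22, so K_p = 484/1.2 = 403.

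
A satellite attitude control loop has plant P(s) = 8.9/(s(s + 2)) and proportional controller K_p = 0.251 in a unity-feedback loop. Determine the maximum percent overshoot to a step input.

Closed-loop characteristic equation: s² + 2s + 2.234 = 0, so ω_n = 1.495 rad/s and ζ = 2/(2·1.495) = 0.6691.
%OS = 100·exp(−πζ/√(1−ζ²)) = 100·exp(−π·0.6691/√0.5524) = 5.91%.

5.91%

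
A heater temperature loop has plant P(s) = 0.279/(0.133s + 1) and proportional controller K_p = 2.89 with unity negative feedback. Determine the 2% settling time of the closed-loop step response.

Closed loop: T(s) = K_p·P/(1+K_p·P) = 0.8063/(0.133s + 1 + 0.8063), with pole at s = −(1 + 0.8063)/0.133 = −13.58.
τ = 1/13.58 = 0.07363 s, so 2% settling time ≈ 4τ = 0.295 s.

T_s ≈ 0.295 s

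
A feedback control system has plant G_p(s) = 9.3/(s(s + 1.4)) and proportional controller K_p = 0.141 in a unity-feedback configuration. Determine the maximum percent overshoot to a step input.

8.83%

The closed-loop denominator s² + 1.4s + 1.311 gives ω_n = √1.311 = 1.145 and ζ = 1.4/(2ω_n) = 0.6113.
%OS = 100·exp(−πζ/√(1−ζ²)) = 100·exp(−π·0.6113/√0.6263) = 8.83%.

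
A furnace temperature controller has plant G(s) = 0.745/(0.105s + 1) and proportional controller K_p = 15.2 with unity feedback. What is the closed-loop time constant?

Closed loop: T(s) = K_p·G/(1+K_p·G) = 11.32/(0.105s + 1 + 11.32), with pole at s = −(1 + 11.32)/0.105 = −117.4.
Closed-loop time constant τ = 1/117.4 = 0.00852 s.

τ = 0.00852 s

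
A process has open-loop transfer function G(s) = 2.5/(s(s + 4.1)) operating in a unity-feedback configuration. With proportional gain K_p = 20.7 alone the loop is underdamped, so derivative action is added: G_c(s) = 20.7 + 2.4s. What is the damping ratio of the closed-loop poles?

ζ = 0.702

Forward path: (20.7 + 2.4s)·2.5/(s(s+4.1)). The closed-loop characteristic equation is s² + (4.1 + 2.5·2.4)s + 2.5·20.7 = 0.
That is s² + 10.1s + 51.75 = 0, so ω_n = 7.194 rad/s and ζ = 10.1/(2·7.194) = 0.702.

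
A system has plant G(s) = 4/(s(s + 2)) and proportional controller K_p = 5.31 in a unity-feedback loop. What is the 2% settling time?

The closed-loop denominator s² + 2s + 21.24 gives ω_n = √21.24 = 4.609 and ζ = 2/(2ω_n) = 0.217.
2% settling time T_s ≈ 4/(ζω_n) = 4/1 = 4 s.

T_s ≈ 4 s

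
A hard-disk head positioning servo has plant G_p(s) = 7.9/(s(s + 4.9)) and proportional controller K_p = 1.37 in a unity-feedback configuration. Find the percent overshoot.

Closed-loop characteristic equation: s² + 4.9s + 10.82 = 0, so ω_n = 3.29 rad/s and ζ = 4.9/(2·3.29) = 0.7447.
%OS = 100·exp(−πζ/√(1−ζ²)) = 100·exp(−π·0.7447/√0.4454) = 3%.

3%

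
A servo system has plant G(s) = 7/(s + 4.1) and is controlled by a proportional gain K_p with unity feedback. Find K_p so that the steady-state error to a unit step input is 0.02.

For a type-0 loop with proportional control, e_ss = 1/(1 + K_p·G(0)).
G(0) = 1.707. Require 1/(1 + K_p·1.707) = 0.02, so 1 + 1.707·K_p = 50.
K_p = (50 − 1)/1.707 = 28.7.

K_p = 28.7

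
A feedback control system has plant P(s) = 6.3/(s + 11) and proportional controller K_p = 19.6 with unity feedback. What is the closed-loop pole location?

Closed-loop transfer function: T(s) = K_p·P(s)/(1 + K_p·P(s)) = 123.5/(s + 11 + 123.5) = 123.5/(s + 134.5).
The closed-loop pole is at s = −134.5.

s = -134.5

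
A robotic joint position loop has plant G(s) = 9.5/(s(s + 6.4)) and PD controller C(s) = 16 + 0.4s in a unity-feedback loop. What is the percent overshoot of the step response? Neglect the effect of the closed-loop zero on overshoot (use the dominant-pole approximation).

Forward path: (16 + 0.4s)·9.5/(s(s+6.4)). The closed-loop characteristic equation is s² + (6.4 + 9.5·0.4)s + 9.5·16 = 0.
That is s² + 10.2s + 152 = 0, so ω_n = 12.33 rad/s and ζ = 10.2/(2·12.33) = 0.4137.
%OS = 100·exp(−πζ/√(1−ζ²)) = 24%.

24%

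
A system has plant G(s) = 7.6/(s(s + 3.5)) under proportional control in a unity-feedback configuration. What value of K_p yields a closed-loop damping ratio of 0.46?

Closed-loop characteristic equation: s² + 3.5s + K_p·7.6 = 0.
So ω_n = √(7.6K_p) and 2ζω_n = 3.5, giving ζ = 3.5/(2√(7.6K_p)).
Setting ζ = 0.46: √(7.6K_p) = 3.5/(2·0.46) = 3.804, so K_p = 14.47/7.6 = 1.9.

K_p = 1.9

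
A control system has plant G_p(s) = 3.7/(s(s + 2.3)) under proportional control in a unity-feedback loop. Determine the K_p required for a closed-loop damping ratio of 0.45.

Closed-loop characteristic equation: s² + 2.3s + K_p·3.7 = 0.
So ω_n = √(3.7K_p) and 2ζω_n = 2.3, giving ζ = 2.3/(2√(3.7K_p)).
Setting ζ = 0.45: √(3.7K_p) = 2.3/(2·0.45) = 2.556, so K_p = 6.531/3.7 = 1.77.

K_p = 1.77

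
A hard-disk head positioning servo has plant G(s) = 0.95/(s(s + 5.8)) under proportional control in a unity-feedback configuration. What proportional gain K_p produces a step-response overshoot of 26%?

From %OS = 100·exp(−πζ/√(1−ζ²)) = 26%, ζ = −ln(0.26)/√(π²+ln²(0.26)) = 0.3941.
Characteristic equation s² + 5.8s + 0.95K_p = 0 gives ζ = 5.8/(2√(0.95K_p)).
Setting ζ = 0.3941: √(0.95K_p) = 5.8/(2·0.3941) = 7.359, so K_p = 54.15/0.95 = 57.

K_p = 57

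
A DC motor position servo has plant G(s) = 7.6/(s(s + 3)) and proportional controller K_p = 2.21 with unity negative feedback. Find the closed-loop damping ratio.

ζ = 0.366

The closed-loop denominator is s(s+3) + 2.21·7.6 = s² + 3s + 16.8.
So ω_n² = 16.8 ⇒ ω_n = 4.098 rad/s, and ζ = 3/(2ω_n) = 0.366.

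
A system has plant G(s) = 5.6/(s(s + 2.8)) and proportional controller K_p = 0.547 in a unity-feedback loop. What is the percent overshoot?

Closed-loop characteristic equation: s² + 2.8s + 3.063 = 0, so ω_n = 1.75 rad/s and ζ = 2.8/(2·1.75) = 0.7999.
%OS = 100·exp(−πζ/√(1−ζ²)) = 100·exp(−π·0.7999/√0.3601) = 1.52%.

1.52%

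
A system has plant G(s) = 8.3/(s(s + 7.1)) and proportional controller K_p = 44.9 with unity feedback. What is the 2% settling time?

T_s ≈ 1.13 s

The closed-loop denominator s² + 7.1s + 372.7 gives ω_n = √372.7 = 19.3 and ζ = 7.1/(2ω_n) = 0.1839.
2% settling time T_s ≈ 4/(ζω_n) = 4/3.55 = 1.13 s.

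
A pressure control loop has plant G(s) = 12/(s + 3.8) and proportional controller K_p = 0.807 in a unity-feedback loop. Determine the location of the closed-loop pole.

Closed-loop transfer function: T(s) = K_p·G(s)/(1 + K_p·G(s)) = 9.684/(s + 3.8 + 9.684) = 9.684/(s + 13.48).
The closed-loop pole is at s = −13.48.

s = -13.48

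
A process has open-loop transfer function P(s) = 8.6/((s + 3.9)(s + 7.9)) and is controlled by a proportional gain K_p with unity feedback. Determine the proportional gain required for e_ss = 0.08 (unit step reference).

Steady-state error for a unit step on this type-0 loop is 1/(1 + K_p·P(0)).
P(0) = 0.2791. Require 1/(1 + K_p·0.2791) = 0.08, so 1 + 0.2791·K_p = 12.5.
K_p = (12.5 − 1)/0.2791 = 41.2.

K_p = 41.2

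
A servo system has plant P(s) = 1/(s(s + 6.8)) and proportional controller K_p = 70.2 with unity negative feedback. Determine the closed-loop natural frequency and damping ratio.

1 + K_p·P(s) = 0 gives s² + 6.8s + 70.2 = 0.
Matching s² + 2ζω_n s + ω_n²: ω_n = √70.2 = 8.379 rad/s and 2ζω_n = 6.8, so ζ = 6.8/(2·8.379) = 0.406.

ω_n = 8.38 rad/s, ζ = 0.406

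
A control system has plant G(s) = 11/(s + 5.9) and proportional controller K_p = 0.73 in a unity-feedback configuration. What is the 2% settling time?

Closed-loop transfer function: T(s) = K_p·G(s)/(1 + K_p·G(s)) = 8.03/(s + 5.9 + 8.03) = 8.03/(s + 13.93).
Time constant τ = 1/13.93 = 0.07179 s, so the 2% settling time is about 4τ = 0.287 s.

T_s ≈ 0.287 s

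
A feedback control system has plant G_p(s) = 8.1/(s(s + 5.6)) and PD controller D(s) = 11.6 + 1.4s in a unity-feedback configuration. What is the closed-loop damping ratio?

Forward path: (11.6 + 1.4s)·8.1/(s(s+5.6)). The closed-loop characteristic equation is s² + (5.6 + 8.1·1.4)s + 8.1·11.6 = 0.
That is s² + 16.94s + 93.96 = 0, so ω_n = 9.693 rad/s and ζ = 16.94/(2·9.693) = 0.8738.

ζ = 0.874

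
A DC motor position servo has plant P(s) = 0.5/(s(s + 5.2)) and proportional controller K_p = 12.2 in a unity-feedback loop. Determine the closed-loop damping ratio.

The closed-loop denominator is s(s+5.2) + 12.2·0.5 = s² + 5.2s + 6.1.
Matching s² + 2ζω_n s + ω_n²: ω_n = √6.1 = 2.47 rad/s and 2ζω_n = 5.2, so ζ = 5.2/(2·2.47) = 1.05.

ζ = 1.05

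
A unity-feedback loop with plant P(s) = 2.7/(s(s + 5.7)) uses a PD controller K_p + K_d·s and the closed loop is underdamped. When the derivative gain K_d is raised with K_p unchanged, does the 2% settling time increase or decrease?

decrease

Characteristic equation s² + (5.7 + 2.7K_d)s + 2.7K_p = 0: raising K_d increases ζω_n = (5.7+2.7K_d)/2 while the loop stays underdamped, so T_s ≈ 4/(ζω_n) decreases.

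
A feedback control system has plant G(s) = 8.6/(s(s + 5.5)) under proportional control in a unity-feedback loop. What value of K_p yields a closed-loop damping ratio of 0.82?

K_p = 1.31

Closed-loop characteristic equation: s² + 5.5s + K_p·8.6 = 0.
So ω_n = √(8.6K_p) and 2ζω_n = 5.5, giving ζ = 5.5/(2√(8.6K_p)).
Setting ζ = 0.82: √(8.6K_p) = 5.5/(2·0.82) = 3.354, so K_p = 11.25/8.6 = 1.31.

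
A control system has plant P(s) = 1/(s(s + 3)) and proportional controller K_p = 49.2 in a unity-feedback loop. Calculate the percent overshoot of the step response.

Closed-loop characteristic equation: s² + 3s + 49.2 = 0, so ω_n = 7.014 rad/s and ζ = 3/(2·7.014) = 0.2138.
%OS = 100·exp(−πζ/√(1−ζ²)) = 100·exp(−π·0.2138/√0.9543) = 50.3%.

50.3%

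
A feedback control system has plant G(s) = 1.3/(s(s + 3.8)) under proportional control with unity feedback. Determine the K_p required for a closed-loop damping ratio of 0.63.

Closed-loop characteristic equation: s² + 3.8s + K_p·1.3 = 0.
So ω_n = √(1.3K_p) and 2ζω_n = 3.8, giving ζ = 3.8/(2√(1.3K_p)).
Setting ζ = 0.63: √(1.3K_p) = 3.8/(2·0.63) = 3.016, so K_p = 9.095/1.3 = 7.

K_p = 7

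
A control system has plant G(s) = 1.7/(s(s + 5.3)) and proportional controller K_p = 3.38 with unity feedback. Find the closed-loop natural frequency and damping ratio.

ω_n = 2.4 rad/s, ζ = 1.11

1 + K_p·G(s) = 0 gives s² + 5.3s + 5.746 = 0.
Matching s² + 2ζω_n s + ω_n²: ω_n = √5.746 = 2.397 rad/s and 2ζω_n = 5.3, so ζ = 5.3/(2·2.397) = 1.11.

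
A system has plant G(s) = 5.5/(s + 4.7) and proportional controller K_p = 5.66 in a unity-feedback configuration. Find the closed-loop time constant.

τ = 0.0279 s

Closed-loop transfer function: T(s) = K_p·G(s)/(1 + K_p·G(s)) = 31.13/(s + 4.7 + 31.13) = 31.13/(s + 35.83).
Time constant τ = 1/35.83 = 0.0279 s.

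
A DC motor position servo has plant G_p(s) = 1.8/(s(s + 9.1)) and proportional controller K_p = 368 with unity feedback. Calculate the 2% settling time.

Closed-loop characteristic equation: s² + 9.1s + 662.4 = 0, so ω_n = 25.74 rad/s and ζ = 9.1/(2·25.74) = 0.1768.
2% settling time T_s ≈ 4/(ζω_n) = 4/4.55 = 0.879 s.

T_s ≈ 0.879 s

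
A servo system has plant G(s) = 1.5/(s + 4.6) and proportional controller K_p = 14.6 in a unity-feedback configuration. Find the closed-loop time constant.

τ = 0.0377 s

Closed-loop transfer function: T(s) = K_p·G(s)/(1 + K_p·G(s)) = 21.9/(s + 4.6 + 21.9) = 21.9/(s + 26.5).
Time constant τ = 1/26.5 = 0.0377 s.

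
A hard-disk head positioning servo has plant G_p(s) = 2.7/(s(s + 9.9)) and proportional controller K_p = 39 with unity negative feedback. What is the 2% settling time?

T_s ≈ 0.808 s

From 1 + K_pG_p(s) = 0: s² + 9.9s + 105.3 = 0 ⇒ ω_n = 10.26, ζ = 0.4824.
2% settling time T_s ≈ 4/(ζω_n) = 4/4.95 = 0.808 s.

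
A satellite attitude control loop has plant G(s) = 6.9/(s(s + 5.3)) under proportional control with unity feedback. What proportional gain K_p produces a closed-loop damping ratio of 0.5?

K_p = 4.07

Closed-loop characteristic equation: s² + 5.3s + K_p·6.9 = 0.
So ω_n = √(6.9K_p) and 2ζω_n = 5.3, giving ζ = 5.3/(2√(6.9K_p)).
Setting ζ = 0.5: √(6.9K_p) = 5.3/(2·0.5) = 5.3, so K_p = 28.09/6.9 = 4.07.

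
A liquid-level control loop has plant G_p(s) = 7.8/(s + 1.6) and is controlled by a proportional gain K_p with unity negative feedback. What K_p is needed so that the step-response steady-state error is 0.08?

The loop is type 0, so e_ss(step) = 1/(1 + K_pos) with K_pos = K_p·G_p(0).
G_p(0) = 4.875. Require 1/(1 + K_p·4.875) = 0.08, so 1 + 4.875·K_p = 12.5.
K_p = (12.5 − 1)/4.875 = 2.36.

K_p = 2.36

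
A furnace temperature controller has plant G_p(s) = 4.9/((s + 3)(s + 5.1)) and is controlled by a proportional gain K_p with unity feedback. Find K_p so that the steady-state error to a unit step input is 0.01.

Steady-state error for a unit step on this type-0 loop is 1/(1 + K_p·G_p(0)).
G_p(0) = 0.3203. Require 1/(1 + K_p·0.3203) = 0.01, so 1 + 0.3203·K_p = 100.
K_p = (100 − 1)/0.3203 = 309.

K_p = 309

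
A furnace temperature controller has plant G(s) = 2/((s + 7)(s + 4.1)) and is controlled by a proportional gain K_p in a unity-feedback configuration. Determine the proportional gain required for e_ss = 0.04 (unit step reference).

For a type-0 loop with proportional control, e_ss = 1/(1 + K_p·G(0)).
G(0) = 0.06969. Require 1/(1 + K_p·0.06969) = 0.04, so 1 + 0.06969·K_p = 25.
K_p = (25 − 1)/0.06969 = 344.

K_p = 344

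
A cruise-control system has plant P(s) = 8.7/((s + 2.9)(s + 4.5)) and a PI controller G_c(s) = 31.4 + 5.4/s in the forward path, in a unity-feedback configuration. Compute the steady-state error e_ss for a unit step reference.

The open loop G_c(s)P(s) has a pole at the origin (type 1), so the static position error constant is infinite and e_ss = 1/(1+∞) = 0.

0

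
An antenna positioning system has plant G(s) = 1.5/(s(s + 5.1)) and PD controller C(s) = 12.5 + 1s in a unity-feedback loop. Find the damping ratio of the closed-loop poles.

ζ = 0.762

Forward path: (12.5 + 1s)·1.5/(s(s+5.1)). The closed-loop characteristic equation is s² + (5.1 + 1.5·1)s + 1.5·12.5 = 0.
That is s² + 6.6s + 18.75 = 0, so ω_n = 4.33 rad/s and ζ = 6.6/(2·4.33) = 0.7621.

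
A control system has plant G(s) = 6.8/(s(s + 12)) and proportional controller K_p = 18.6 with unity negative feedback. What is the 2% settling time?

The closed-loop denominator s² + 12s + 126.5 gives ω_n = √126.5 = 11.25 and ζ = 12/(2ω_n) = 0.5335.
2% settling time T_s ≈ 4/(ζω_n) = 4/6 = 0.667 s.

T_s ≈ 0.667 s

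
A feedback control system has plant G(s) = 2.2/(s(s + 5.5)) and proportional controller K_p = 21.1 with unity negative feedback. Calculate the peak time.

T_p = 0.504 s

Closed-loop characteristic equation: s² + 5.5s + 46.42 = 0, so ω_n = 6.813 rad/s and ζ = 5.5/(2·6.813) = 0.4036.
Damped frequency ω_d = ω_n√(1−ζ²) = 6.234 rad/s, so peak time T_p = π/ω_d = 0.504 s.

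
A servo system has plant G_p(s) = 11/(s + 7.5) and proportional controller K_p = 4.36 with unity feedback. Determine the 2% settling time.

T_s ≈ 0.0721 s

Closed-loop transfer function: T(s) = K_p·G_p(s)/(1 + K_p·G_p(s)) = 47.96/(s + 7.5 + 47.96) = 47.96/(s + 55.46).
Time constant τ = 1/55.46 = 0.01803 s, so the 2% settling time is about 4τ = 0.0721 s.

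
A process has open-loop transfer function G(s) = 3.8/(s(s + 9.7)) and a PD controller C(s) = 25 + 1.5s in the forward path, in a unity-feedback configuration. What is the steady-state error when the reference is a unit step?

The open loop C(s)G(s) has a pole at the origin (type 1), so the static position error constant is infinite and e_ss = 1/(1+∞) = 0.

0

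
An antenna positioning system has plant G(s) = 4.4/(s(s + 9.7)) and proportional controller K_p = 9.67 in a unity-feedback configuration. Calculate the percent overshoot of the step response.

3.04%

From 1 + K_pG(s) = 0: s² + 9.7s + 42.55 = 0 ⇒ ω_n = 6.523, ζ = 0.7435.
%OS = 100·exp(−πζ/√(1−ζ²)) = 100·exp(−π·0.7435/√0.4472) = 3.04%.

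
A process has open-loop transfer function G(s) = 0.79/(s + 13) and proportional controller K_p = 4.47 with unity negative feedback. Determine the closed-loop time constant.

Closed-loop transfer function: T(s) = K_p·G(s)/(1 + K_p·G(s)) = 3.531/(s + 13 + 3.531) = 3.531/(s + 16.53).
Time constant τ = 1/16.53 = 0.0605 s.

τ = 0.0605 s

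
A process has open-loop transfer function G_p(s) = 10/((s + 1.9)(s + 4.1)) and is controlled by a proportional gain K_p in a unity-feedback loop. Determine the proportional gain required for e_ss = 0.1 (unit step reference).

The loop is type 0, so e_ss(step) = 1/(1 + K_pos) with K_pos = K_p·G_p(0).
G_p(0) = 1.284. Require 1/(1 + K_p·1.284) = 0.1, so 1 + 1.284·K_p = 10.
K_p = (10 − 1)/1.284 = 7.01.

K_p = 7.01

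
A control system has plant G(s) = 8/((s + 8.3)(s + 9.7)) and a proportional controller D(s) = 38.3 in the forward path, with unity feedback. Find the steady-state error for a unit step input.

The loop is type 0. Static position error constant K_pos = D(0)·G(0) = 38.3·0.09937 = 3.806.
Steady-state error to a unit step: e_ss = 1/(1+K_pos) = 1/4.806 = 0.208.

0.208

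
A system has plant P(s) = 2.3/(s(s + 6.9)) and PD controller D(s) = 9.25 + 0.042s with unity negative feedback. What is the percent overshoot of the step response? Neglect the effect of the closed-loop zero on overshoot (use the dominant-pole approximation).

2.58%

Forward path: (9.25 + 0.042s)·2.3/(s(s+6.9)). The closed-loop characteristic equation is s² + (6.9 + 2.3·0.042)s + 2.3·9.25 = 0.
That is s² + 6.997s + 21.27 = 0, so ω_n = 4.612 rad/s and ζ = 6.997/(2·4.612) = 0.7584.
%OS = 100·exp(−πζ/√(1−ζ²)) = 2.58%.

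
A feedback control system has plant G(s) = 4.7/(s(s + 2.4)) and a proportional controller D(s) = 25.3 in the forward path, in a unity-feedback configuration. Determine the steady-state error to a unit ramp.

The loop has one pole at the origin (type 1). Velocity error constant K_v = lim_{s→0} s·D(s)G(s) = 25.3·4.7/2.4 = 49.55.
Steady-state error to a unit ramp: e_ss = 1/K_v = 0.0202.

0.0202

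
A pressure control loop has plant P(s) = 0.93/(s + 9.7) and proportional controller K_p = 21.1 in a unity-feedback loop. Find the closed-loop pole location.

Closed-loop transfer function: T(s) = K_p·P(s)/(1 + K_p·P(s)) = 19.62/(s + 9.7 + 19.62) = 19.62/(s + 29.32).
The closed-loop pole is at s = −29.32.

s = -29.32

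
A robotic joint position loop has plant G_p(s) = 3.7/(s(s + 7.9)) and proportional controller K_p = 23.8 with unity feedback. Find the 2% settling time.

T_s ≈ 1.01 s

The closed-loop denominator s² + 7.9s + 88.06 gives ω_n = √88.06 = 9.384 and ζ = 7.9/(2ω_n) = 0.4209.
2% settling time T_s ≈ 4/(ζω_n) = 4/3.95 = 1.01 s.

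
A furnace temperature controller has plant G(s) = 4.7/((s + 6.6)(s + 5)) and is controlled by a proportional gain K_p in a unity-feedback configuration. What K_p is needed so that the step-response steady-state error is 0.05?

K_p = 133

Steady-state error for a unit step on this type-0 loop is 1/(1 + K_p·G(0)).
G(0) = 0.1424. Require 1/(1 + K_p·0.1424) = 0.05, so 1 + 0.1424·K_p = 20.
K_p = (20 − 1)/0.1424 = 133.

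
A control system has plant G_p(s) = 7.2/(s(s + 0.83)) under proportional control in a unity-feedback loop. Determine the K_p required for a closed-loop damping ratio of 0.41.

K_p = 0.142

Closed-loop characteristic equation: s² + 0.83s + K_p·7.2 = 0.
So ω_n = √(7.2K_p) and 2ζω_n = 0.83, giving ζ = 0.83/(2√(7.2K_p)).
Setting ζ = 0.41: √(7.2K_p) = 0.83/(2·0.41) = 1.012, so K_p = 1.025/7.2 = 0.142.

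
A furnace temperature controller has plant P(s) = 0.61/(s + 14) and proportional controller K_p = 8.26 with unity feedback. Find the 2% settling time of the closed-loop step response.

T_s ≈ 0.21 s

Closed-loop transfer function: T(s) = K_p·P(s)/(1 + K_p·P(s)) = 5.039/(s + 14 + 5.039) = 5.039/(s + 19.04).
Time constant τ = 1/19.04 = 0.05252 s, so the 2% settling time is about 4τ = 0.21 s.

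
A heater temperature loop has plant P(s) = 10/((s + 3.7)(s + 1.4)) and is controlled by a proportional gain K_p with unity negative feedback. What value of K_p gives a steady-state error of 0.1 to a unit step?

For a type-0 loop with proportional control, e_ss = 1/(1 + K_p·P(0)).
P(0) = 1.931. Require 1/(1 + K_p·1.931) = 0.1, so 1 + 1.931·K_p = 10.
K_p = (10 − 1)/1.931 = 4.66.

K_p = 4.66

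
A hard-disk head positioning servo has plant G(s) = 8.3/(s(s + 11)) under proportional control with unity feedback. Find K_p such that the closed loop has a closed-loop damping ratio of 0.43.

Closed-loop characteristic equation: s² + 11s + K_p·8.3 = 0.
So ω_n = √(8.3K_p) and 2ζω_n = 11, giving ζ = 11/(2√(8.3K_p)).
Setting ζ = 0.43: √(8.3K_p) = 11/(2·0.43) = 12.79, so K_p = 163.6/8.3 = 19.7.

K_p = 19.7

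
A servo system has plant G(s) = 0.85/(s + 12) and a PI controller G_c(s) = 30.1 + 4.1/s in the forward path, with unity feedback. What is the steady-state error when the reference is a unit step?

The open loop G_c(s)G(s) has a pole at the origin (type 1), so the static position error constant is infinite and e_ss = 1/(1+∞) = 0.

0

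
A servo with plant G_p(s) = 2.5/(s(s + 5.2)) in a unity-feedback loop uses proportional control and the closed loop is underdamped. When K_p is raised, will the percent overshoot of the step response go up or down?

ζ = 5.2/(2√(2.5K_p)) decreases as K_p grows; lower damping means more overshoot.

increase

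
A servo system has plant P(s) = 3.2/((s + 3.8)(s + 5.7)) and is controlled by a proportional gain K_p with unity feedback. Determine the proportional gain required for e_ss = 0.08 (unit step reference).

K_p = 77.8

For a type-0 loop with proportional control, e_ss = 1/(1 + K_p·P(0)).
P(0) = 0.1477. Require 1/(1 + K_p·0.1477) = 0.08, so 1 + 0.1477·K_p = 12.5.
K_p = (12.5 − 1)/0.1477 = 77.8.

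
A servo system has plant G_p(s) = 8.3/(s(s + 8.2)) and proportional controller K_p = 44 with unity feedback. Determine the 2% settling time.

The closed-loop denominator s² + 8.2s + 365.2 gives ω_n = √365.2 = 19.11 and ζ = 8.2/(2ω_n) = 0.2145.
2% settling time T_s ≈ 4/(ζω_n) = 4/4.1 = 0.976 s.

T_s ≈ 0.976 s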